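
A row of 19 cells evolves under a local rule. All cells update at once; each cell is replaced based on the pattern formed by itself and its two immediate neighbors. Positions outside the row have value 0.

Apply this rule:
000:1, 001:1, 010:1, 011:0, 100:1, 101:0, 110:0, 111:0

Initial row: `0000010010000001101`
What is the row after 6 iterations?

0000000000000001111

iteration 1: 1111111111111110001
iteration 2: 0000000000000001111
iteration 3: 1111111111111110000
iteration 4: 0000000000000001111  (repeats iteration 2; period 2)
iteration 6: 0000000000000001111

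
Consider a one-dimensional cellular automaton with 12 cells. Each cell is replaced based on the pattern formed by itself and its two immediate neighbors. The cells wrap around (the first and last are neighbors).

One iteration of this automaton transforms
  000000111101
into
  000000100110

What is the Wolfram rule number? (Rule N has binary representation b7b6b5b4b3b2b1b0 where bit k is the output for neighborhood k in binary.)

position 7: 111 → 0  (bit 7 = 0)
position 9: 110 → 1  (bit 6 = 1)
position 10: 101 → 1  (bit 5 = 1)
position 0: 100 → 0  (bit 4 = 0)
position 6: 011 → 1  (bit 3 = 1)
position 11: 010 → 0  (bit 2 = 0)
position 5: 001 → 0  (bit 1 = 0)
position 1: 000 → 0  (bit 0 = 0)
bits b7..b0 = 01101000 = 104

104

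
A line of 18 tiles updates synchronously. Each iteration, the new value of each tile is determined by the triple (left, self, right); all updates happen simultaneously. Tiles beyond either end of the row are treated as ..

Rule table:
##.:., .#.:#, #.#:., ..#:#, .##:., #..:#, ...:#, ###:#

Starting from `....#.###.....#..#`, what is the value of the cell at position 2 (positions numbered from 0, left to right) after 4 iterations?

#

#####..#.#########
.###.###..#######.
#.#...#.##.#####.#
#.#####.....###..#
position 2 holds #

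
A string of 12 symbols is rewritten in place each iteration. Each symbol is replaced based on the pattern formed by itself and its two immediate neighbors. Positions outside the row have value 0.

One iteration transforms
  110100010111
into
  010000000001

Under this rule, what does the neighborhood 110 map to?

1

At position 1 the neighborhood is 110; the next row has 1 there.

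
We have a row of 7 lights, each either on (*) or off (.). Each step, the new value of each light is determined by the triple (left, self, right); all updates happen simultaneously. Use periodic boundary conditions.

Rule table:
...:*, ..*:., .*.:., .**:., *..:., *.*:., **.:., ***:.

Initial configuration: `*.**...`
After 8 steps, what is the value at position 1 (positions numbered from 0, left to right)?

.....*.
****...
.....*.  (repeats step 1; period 2)
step 8: ****...
position 1 holds *

*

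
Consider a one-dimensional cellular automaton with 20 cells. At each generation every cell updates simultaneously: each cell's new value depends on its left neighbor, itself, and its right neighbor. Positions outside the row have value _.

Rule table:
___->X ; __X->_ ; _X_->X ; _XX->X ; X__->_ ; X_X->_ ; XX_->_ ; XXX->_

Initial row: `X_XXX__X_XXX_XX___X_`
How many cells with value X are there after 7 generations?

9

X_X____X_X___X__X_X_
X_X_XX_X_X_X_X__X_X_
X_X_X__X_X_X_X__X_X_
X_X_X__X_X_X_X__X_X_  (fixed point — unchanged through generation 7)
count of X: 9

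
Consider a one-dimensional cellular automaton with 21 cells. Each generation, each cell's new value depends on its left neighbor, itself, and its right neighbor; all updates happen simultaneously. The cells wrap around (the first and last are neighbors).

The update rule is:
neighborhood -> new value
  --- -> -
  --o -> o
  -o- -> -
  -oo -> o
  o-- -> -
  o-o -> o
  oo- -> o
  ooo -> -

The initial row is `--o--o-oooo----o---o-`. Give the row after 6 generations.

-o--o-oo--o---o---o--
o--o-ooo-o---o---o---
--o-oo-oo---o---o---o
-o-oooooo--o---o---o-
o-oo----o-o---o---o--
-ooo---o-o---o---o--o

-ooo---o-o---o---o--o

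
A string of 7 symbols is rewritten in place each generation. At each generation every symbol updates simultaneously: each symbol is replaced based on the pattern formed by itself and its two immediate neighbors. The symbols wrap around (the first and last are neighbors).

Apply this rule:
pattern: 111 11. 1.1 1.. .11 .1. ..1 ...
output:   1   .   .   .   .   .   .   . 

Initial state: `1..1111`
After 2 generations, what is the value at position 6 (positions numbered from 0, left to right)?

.

....111
.....1.
position 6 holds .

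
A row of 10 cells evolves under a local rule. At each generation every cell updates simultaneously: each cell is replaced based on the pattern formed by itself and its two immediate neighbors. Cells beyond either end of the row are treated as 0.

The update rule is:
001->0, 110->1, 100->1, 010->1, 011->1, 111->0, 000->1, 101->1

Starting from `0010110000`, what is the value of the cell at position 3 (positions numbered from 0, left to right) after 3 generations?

1

1011111111
1110000001
1011111101
position 3 holds 1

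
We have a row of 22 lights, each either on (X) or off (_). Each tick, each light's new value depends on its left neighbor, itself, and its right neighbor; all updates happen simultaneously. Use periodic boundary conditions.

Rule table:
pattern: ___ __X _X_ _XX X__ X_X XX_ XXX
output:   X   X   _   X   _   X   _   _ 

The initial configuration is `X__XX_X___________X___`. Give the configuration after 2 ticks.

__XX_X__XXXXXXXXXX__XX
_XX_X__XX__________XX_

_XX_X__XX__________XX_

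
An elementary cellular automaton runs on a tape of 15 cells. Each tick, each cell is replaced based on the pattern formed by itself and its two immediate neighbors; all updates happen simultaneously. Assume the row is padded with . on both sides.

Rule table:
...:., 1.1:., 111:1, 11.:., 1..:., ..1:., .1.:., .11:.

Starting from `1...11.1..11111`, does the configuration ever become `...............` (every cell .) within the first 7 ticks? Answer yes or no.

...........111.
............1..
...............
all cells are . at tick 3

yes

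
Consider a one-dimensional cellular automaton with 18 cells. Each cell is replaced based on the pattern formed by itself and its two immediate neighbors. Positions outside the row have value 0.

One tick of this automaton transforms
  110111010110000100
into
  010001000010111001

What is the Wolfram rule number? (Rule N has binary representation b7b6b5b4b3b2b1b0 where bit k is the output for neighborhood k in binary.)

position 4: 111 → 0  (bit 7 = 0)
position 1: 110 → 1  (bit 6 = 1)
position 2: 101 → 0  (bit 5 = 0)
position 11: 100 → 0  (bit 4 = 0)
position 0: 011 → 0  (bit 3 = 0)
position 7: 010 → 0  (bit 2 = 0)
position 14: 001 → 1  (bit 1 = 1)
position 12: 000 → 1  (bit 0 = 1)
bits b7..b0 = 01000011 = 67

67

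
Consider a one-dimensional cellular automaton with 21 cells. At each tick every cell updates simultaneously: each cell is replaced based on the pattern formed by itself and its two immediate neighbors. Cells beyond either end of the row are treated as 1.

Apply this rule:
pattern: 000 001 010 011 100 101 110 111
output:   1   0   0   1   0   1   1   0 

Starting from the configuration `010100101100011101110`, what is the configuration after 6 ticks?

110001110000101010110

101000011101010111011
110011010110101101110
010011101111011111011
100010111001110001110
101001101001010101011
110001110000101010110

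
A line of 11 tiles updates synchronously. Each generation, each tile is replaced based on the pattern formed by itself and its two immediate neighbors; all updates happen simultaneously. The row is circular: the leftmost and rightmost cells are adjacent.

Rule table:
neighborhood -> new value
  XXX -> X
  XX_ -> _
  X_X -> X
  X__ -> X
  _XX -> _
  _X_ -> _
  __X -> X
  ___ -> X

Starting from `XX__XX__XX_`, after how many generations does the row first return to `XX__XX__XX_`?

__XX__XX__X
XX__XX__XX_

2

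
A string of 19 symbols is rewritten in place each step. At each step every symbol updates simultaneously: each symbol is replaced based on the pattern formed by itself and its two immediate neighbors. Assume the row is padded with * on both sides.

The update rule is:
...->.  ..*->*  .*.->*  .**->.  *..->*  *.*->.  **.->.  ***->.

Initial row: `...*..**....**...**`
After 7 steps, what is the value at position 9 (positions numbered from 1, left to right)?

.

*.****..*..*..*.*..
......*********.***
*....*.............
.*..***...........*
.***...*.........*.
....*.***.......**.
*..**....*.....*...
position 9 holds .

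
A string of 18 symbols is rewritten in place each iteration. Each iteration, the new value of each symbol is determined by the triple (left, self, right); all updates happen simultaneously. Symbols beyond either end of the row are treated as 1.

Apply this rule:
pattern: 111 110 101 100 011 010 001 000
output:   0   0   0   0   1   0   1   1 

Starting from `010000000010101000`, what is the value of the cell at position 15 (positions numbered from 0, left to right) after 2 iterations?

1

000111111100000011
011100000001111110
position 15 holds 1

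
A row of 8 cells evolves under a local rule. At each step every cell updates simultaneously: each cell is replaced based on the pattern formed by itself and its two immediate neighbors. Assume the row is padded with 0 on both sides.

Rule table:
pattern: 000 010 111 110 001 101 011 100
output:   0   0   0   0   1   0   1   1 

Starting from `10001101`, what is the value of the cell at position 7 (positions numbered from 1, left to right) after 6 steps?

0

step 1: 01011000
step 2: 10010100
step 3: 01100010
step 4: 11010101
step 5: 10000000
step 6: 01000000
position 7 holds 0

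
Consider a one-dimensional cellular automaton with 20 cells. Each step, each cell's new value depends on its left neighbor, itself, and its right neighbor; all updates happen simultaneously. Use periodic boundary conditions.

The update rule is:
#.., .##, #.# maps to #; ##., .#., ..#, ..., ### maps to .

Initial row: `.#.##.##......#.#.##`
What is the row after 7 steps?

step 1: #.##.##.#......#.##.
step 2: .##.##.#.#......##.#
step 3: ##.##.#.#.#.....#.#.
step 4: #.##.#.#.#.#.....#.#
step 5: .##.#.#.#.#.#.....##
step 6: ##.#.#.#.#.#.#....#.
step 7: #.#.#.#.#.#.#.#....#

#.#.#.#.#.#.#.#....#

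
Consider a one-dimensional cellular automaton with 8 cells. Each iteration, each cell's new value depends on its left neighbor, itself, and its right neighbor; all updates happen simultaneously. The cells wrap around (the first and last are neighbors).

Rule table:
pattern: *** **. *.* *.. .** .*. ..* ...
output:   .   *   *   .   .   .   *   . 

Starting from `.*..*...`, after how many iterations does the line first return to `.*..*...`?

8

*..*....
..*....*
.*....*.
*....*..
....*..*
...*..*.
..*..*..
.*..*...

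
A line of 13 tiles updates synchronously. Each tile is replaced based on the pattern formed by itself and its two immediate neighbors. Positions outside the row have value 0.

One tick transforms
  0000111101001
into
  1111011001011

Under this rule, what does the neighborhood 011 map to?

0

At position 4 the neighborhood is 011; the next row has 0 there.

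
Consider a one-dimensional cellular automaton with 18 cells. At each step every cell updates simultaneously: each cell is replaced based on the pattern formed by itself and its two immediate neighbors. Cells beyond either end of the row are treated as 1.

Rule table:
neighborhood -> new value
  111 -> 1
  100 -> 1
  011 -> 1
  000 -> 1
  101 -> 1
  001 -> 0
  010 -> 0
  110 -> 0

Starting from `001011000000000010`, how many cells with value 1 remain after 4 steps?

100110111111111001
010101111111110101
101011111111101011
010111111111010111
count of 1: 14

14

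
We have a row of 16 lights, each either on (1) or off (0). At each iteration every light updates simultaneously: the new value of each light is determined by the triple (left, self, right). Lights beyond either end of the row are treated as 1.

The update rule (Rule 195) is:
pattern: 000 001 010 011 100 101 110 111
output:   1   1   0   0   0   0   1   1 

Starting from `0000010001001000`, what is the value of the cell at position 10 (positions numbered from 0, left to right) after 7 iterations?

0111100110010011
0011101010100101
0101100000001000
0000101111110011
0111000111110101
0011011011110000
0101001001110111
position 10 holds 1

1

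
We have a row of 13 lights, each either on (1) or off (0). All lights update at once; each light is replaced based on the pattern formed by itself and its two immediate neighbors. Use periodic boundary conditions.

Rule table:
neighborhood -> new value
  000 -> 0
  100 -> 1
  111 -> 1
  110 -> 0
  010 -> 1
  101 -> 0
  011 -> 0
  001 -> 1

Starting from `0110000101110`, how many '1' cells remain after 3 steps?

1001001100101
0111110011100
1011101101010
count of 1: 8

8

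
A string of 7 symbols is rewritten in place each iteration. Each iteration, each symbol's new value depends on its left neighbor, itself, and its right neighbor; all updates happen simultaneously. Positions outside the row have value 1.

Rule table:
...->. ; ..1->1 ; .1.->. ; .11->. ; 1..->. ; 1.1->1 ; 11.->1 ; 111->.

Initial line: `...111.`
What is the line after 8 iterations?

11.1.1.

..1..11
.1..1..
1..1..1
1.1..1.
11..1.1
.1.1.1.
1.1.1.1
11.1.1.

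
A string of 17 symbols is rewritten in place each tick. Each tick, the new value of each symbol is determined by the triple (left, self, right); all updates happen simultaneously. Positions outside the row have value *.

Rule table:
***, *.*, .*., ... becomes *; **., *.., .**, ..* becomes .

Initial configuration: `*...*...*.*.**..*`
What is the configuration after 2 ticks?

..******.**..***.

..*.*.*.****.....
..******.**..***.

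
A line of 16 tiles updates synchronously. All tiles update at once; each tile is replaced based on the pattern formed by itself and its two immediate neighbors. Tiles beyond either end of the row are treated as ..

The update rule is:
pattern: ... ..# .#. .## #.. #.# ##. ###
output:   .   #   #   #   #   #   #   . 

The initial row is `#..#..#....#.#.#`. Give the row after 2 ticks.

########..######
#......####....#

#......####....#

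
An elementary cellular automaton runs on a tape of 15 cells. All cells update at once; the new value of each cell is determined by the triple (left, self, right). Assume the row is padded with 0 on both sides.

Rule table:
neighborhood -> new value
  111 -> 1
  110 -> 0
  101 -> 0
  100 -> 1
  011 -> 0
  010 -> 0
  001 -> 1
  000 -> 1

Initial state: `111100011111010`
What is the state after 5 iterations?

000011100010111

011011101110001
100001000101110
011110111000101
101100010111000
000011100010111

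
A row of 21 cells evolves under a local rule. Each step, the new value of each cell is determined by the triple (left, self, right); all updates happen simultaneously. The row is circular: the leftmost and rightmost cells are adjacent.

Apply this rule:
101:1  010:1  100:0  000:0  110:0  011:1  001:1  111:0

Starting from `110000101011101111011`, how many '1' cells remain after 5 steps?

6

000001111110011000110
000011000000110001100
000110000001100011000
001100000011000110000
011000000110001100000
count of 1: 6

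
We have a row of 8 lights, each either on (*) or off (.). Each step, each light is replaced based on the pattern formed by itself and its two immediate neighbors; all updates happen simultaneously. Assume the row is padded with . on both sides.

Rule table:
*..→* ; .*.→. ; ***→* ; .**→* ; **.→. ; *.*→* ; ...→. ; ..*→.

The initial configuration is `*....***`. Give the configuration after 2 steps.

..*..*.*

step 1: .*...**.
step 2: ..*..*.*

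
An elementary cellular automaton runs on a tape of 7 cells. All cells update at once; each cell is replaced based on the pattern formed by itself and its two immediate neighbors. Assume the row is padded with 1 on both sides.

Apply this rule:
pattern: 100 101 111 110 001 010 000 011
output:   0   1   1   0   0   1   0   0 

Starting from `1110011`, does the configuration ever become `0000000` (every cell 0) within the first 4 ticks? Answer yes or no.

1100001
1000000
0000000
all cells are 0 at tick 3

yes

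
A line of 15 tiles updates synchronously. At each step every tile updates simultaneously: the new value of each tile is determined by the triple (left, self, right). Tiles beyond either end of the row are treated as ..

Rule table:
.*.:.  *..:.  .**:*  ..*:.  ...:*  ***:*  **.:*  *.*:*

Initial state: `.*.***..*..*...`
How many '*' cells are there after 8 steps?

14

..****.......**
*.****.*****.**
.**************
.**************  (fixed point — unchanged through step 8)
count of *: 14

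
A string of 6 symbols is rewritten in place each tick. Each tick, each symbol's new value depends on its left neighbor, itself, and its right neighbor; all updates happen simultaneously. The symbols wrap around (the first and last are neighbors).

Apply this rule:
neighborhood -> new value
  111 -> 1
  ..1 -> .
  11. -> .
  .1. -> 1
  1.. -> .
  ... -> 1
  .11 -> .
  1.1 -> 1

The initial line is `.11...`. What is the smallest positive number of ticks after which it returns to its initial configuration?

2

....11
.11...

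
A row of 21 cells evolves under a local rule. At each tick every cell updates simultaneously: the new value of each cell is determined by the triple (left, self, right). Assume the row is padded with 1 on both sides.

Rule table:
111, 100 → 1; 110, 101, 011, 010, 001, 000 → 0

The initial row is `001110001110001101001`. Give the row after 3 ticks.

100101000101000000100
010000100000100000010
001000010000010000000

001000010000010000000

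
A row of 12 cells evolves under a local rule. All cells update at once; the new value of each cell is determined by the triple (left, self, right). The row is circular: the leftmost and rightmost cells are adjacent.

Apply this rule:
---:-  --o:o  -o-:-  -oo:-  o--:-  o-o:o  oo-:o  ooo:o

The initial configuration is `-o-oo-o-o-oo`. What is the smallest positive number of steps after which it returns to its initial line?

step 1: o-o-oo-o-o-o
step 2: oo-o-oo-o-o-
step 3: -oo-o-oo-o-o
step 4: o-oo-o-oo-o-
step 5: -o-oo-o-oo-o
step 6: o-o-oo-o-oo-
step 7: -o-o-oo-o-oo
step 8: o-o-o-oo-o-o
step 9: oo-o-o-oo-o-
step 10: -oo-o-o-oo-o
step 11: o-oo-o-o-oo-
step 12: -o-oo-o-o-oo

12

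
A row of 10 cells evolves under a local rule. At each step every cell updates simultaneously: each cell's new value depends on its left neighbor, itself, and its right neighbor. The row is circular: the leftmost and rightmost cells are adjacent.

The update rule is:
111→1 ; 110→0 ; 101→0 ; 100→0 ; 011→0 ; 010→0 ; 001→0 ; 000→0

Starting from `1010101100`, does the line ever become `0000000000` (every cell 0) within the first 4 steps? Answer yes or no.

yes

step 1: 0000000000
all cells are 0 at step 1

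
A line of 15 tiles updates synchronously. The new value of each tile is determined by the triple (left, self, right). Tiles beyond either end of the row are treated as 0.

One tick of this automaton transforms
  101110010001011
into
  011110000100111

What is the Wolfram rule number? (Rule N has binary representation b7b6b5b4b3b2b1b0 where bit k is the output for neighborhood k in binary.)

position 3: 111 → 1  (bit 7 = 1)
position 4: 110 → 1  (bit 6 = 1)
position 1: 101 → 1  (bit 5 = 1)
position 5: 100 → 0  (bit 4 = 0)
position 2: 011 → 1  (bit 3 = 1)
position 0: 010 → 0  (bit 2 = 0)
position 6: 001 → 0  (bit 1 = 0)
position 9: 000 → 1  (bit 0 = 1)
bits b7..b0 = 11101001 = 233

233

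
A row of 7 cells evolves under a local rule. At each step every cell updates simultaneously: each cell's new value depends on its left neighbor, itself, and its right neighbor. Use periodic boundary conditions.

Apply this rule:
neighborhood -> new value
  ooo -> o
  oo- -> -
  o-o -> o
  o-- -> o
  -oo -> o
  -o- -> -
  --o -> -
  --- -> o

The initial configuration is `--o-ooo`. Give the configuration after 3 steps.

o-oo-o-

step 1: o--ooo-
step 2: -o-oo-o
step 3: o-oo-o-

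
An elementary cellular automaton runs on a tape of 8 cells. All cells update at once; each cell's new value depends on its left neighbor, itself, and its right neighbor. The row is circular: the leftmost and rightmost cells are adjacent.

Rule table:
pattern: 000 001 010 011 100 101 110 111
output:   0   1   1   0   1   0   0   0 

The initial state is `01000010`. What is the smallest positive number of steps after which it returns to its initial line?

6

step 1: 11100111
step 2: 00011000
step 3: 00100100
step 4: 01111110
step 5: 10000001
step 6: 01000010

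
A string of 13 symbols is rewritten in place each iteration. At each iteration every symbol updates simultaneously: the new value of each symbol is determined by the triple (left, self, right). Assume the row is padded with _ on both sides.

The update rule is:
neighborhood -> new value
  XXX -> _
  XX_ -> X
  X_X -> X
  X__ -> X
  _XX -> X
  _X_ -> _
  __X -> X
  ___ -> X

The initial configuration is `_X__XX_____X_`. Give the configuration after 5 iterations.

_XXXXXXXXXXX_

iteration 1: X_XXXXXXXXX_X
iteration 2: _XX_______XX_
iteration 3: XXXXXXXXXXXXX
iteration 4: X___________X
iteration 5: _XXXXXXXXXXX_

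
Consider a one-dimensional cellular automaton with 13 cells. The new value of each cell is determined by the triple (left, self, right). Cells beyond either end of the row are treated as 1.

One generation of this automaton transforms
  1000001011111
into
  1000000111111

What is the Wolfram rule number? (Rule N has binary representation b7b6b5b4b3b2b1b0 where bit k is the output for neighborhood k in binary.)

232

position 9: 111 → 1  (bit 7 = 1)
position 0: 110 → 1  (bit 6 = 1)
position 7: 101 → 1  (bit 5 = 1)
position 1: 100 → 0  (bit 4 = 0)
position 8: 011 → 1  (bit 3 = 1)
position 6: 010 → 0  (bit 2 = 0)
position 5: 001 → 0  (bit 1 = 0)
position 2: 000 → 0  (bit 0 = 0)
bits b7..b0 = 11101000 = 232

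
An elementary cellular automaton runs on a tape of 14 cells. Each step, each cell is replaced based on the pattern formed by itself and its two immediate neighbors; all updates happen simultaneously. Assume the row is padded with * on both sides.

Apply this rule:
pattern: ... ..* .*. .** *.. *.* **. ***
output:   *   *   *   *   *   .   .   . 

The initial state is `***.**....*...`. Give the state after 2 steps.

*****.*.......

....*.********
*****.*.......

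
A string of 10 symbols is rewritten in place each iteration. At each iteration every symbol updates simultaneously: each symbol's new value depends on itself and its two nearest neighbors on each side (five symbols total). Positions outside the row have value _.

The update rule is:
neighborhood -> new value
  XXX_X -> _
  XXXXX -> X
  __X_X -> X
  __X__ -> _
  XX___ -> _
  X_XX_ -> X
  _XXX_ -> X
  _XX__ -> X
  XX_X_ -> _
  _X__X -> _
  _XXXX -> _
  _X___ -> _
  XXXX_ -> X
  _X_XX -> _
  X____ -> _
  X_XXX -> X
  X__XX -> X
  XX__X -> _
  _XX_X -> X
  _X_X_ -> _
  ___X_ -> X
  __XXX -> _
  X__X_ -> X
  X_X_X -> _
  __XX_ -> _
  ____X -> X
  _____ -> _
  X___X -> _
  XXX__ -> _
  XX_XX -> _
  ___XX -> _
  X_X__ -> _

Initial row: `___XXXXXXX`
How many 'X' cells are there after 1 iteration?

5

_X___XXXX_
count of X: 5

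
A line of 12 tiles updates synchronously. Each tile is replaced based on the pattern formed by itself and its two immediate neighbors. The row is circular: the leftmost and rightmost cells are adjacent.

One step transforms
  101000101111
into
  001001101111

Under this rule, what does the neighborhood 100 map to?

0

At position 3 the neighborhood is 100; the next row has 0 there.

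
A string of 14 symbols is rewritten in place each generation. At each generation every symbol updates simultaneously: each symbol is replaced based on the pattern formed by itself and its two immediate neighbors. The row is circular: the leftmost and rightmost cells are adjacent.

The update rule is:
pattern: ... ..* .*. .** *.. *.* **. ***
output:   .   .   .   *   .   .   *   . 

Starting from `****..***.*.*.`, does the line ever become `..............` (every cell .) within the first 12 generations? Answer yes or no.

yes

*..*..*.*.....
..............
all cells are . at generation 2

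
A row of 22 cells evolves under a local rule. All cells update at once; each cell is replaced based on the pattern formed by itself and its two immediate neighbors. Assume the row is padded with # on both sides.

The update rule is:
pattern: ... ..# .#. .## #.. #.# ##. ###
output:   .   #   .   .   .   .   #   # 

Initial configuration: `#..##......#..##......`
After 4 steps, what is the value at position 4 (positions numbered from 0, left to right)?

.

step 1: #.#.#.....#..#.#.....#
step 2: #........#..#.......#.
step 3: #.......#..#.......#..
step 4: #......#..#.......#..#
position 4 holds .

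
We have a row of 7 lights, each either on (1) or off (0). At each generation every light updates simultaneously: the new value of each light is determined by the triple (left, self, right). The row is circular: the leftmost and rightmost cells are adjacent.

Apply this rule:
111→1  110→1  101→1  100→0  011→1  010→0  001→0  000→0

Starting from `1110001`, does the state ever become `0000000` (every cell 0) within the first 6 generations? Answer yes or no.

no

1110001  (fixed point — unchanged through generation 6)
generation 6 is 1110001, still not uniform 0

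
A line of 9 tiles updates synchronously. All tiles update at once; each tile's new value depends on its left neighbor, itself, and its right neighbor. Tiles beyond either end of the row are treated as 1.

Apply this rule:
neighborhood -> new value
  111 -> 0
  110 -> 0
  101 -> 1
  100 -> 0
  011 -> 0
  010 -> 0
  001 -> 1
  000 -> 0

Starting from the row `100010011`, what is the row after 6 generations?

generation 1: 000100100
generation 2: 001001001
generation 3: 010010010
generation 4: 100100101
generation 5: 001001010
generation 6: 010010101

010010101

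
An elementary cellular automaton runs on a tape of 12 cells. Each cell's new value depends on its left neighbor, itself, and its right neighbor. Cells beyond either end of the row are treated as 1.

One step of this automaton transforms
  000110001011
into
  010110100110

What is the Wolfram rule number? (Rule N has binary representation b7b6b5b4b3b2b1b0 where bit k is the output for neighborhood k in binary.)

105

position 11: 111 → 0  (bit 7 = 0)
position 4: 110 → 1  (bit 6 = 1)
position 9: 101 → 1  (bit 5 = 1)
position 0: 100 → 0  (bit 4 = 0)
position 3: 011 → 1  (bit 3 = 1)
position 8: 010 → 0  (bit 2 = 0)
position 2: 001 → 0  (bit 1 = 0)
position 1: 000 → 1  (bit 0 = 1)
bits b7..b0 = 01101001 = 105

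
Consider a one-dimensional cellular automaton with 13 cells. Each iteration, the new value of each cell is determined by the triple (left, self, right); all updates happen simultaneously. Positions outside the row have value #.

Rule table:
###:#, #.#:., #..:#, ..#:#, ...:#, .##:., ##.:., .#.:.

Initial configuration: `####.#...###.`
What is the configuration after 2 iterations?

iteration 1: ###...###.#..
iteration 2: ##.###.#...##

##.###.#...##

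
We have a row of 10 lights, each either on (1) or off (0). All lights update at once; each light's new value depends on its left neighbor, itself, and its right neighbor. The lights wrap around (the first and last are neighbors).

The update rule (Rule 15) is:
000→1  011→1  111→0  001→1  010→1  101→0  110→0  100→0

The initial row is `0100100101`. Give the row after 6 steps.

1001010100

0101101101
0101001001
0101011011
0101010010
1101010110
1001010100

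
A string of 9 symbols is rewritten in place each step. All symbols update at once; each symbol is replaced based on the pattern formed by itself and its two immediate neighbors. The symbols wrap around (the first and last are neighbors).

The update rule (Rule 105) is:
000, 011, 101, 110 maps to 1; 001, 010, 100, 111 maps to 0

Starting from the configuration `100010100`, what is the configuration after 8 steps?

110110111

001001000
100000011
101111010
011001101
111001110
101001011
110000110
110110111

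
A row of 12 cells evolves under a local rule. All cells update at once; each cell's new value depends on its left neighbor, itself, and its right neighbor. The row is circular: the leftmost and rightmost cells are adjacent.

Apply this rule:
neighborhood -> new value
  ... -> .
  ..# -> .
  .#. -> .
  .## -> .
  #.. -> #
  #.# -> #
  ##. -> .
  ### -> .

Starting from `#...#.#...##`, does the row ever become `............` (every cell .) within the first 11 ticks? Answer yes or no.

no

.#...#.#....
..#...#.#...
...#...#.#..
....#...#.#.
.....#...#.#
#.....#...#.
.#.....#...#
#.#.....#...
.#.#.....#..
..#.#.....#.
...#.#.....#
tick 11 is ...#.#.....#, still not uniform .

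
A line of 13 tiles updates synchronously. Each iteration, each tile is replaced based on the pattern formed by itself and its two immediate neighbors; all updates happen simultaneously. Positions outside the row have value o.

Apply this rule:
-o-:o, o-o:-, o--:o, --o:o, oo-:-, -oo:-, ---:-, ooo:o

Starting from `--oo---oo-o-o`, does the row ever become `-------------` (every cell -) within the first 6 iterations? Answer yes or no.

oo--o-o---o--
o-ooo-oo-oooo
---o------ooo
o-ooo----o-oo
---o-o--oo--o
o-oo-ooo--oo-
iteration 6 is o-oo-ooo--oo-, still not uniform -

no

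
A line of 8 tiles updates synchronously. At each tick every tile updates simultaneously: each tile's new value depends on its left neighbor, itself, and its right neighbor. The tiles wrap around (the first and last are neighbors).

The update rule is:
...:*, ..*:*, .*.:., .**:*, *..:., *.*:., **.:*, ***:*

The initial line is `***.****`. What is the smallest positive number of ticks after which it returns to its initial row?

***.****

1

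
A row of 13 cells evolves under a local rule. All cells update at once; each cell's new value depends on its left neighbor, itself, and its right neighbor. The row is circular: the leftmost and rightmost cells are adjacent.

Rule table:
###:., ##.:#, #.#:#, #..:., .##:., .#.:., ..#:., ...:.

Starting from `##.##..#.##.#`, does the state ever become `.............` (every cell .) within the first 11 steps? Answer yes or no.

yes

.##.#...#.##.
..##.....#.#.
...#......#..
.............
all cells are . at step 4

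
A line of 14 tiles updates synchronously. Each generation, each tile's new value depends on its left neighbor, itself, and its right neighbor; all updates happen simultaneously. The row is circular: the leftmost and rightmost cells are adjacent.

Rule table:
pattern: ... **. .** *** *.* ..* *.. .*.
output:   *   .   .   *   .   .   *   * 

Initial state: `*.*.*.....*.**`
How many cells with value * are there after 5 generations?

..*.*****.*..*
*.*..***..**.*
..**..*.*.....
*...*.*.******
.**.*.*..*****
count of *: 9

9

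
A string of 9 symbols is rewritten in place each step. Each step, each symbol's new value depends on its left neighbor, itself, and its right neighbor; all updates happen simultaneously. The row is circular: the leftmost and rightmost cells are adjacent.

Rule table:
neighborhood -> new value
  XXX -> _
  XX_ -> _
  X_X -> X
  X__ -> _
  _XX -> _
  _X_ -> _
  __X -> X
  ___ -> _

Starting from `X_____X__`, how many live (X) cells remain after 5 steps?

_____X__X
____X__X_
___X__X__
__X__X___
_X__X____
count of X: 2

2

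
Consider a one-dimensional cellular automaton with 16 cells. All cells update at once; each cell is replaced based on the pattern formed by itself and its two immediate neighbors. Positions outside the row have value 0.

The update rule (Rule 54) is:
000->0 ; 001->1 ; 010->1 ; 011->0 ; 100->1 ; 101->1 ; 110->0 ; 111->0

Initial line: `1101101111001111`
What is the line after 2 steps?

0010010000110000
0111111001001000

0111111001001000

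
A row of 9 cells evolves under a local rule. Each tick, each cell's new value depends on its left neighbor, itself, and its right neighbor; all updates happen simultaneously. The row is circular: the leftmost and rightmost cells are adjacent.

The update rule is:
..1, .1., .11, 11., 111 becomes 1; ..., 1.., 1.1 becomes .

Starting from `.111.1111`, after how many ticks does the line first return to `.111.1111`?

1

.111.1111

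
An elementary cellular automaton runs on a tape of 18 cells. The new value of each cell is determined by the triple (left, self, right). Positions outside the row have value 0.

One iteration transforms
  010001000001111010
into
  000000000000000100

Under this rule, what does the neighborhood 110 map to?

At position 14 the neighborhood is 110; the next row has 0 there.

0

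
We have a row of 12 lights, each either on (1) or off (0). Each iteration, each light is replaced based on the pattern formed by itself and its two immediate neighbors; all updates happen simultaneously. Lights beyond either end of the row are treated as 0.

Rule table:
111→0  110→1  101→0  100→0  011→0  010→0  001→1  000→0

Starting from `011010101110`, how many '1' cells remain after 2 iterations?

101000000010
000000000100
count of 1: 1

1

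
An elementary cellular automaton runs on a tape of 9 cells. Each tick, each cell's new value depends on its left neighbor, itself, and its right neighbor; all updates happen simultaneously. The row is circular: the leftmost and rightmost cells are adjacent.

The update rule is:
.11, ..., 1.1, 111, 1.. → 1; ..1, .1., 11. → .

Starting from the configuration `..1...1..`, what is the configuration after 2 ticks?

.1.1.1.11

1..11..11
.1.1.1.11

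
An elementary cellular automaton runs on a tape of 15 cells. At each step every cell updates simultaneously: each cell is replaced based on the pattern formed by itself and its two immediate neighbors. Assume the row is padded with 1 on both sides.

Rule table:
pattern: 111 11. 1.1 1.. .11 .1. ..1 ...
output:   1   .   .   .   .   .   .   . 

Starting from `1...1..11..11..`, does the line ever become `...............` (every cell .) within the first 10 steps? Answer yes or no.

...............
all cells are . at step 1

yes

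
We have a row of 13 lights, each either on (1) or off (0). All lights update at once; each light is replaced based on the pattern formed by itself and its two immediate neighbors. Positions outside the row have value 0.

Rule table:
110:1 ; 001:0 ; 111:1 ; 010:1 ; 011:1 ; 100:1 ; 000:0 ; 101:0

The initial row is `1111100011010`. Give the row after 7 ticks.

1111111011011

tick 1: 1111110011011
tick 2: 1111111011011
tick 3: 1111111011011  (fixed point — unchanged through tick 7)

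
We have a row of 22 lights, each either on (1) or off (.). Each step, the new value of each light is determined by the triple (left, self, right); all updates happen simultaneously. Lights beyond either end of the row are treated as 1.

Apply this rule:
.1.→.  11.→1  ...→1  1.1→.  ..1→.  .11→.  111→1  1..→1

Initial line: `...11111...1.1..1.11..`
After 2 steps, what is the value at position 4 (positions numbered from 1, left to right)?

11..111111....1....11.
111..11111111..111..1.
position 4 holds .

.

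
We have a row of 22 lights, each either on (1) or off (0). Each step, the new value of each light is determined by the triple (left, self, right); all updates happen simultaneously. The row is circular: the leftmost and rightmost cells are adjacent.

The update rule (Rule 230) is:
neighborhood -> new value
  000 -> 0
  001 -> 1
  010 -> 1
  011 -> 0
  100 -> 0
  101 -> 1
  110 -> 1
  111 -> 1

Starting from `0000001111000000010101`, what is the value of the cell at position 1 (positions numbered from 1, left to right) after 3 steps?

step 1: 0000010111000000111111
step 2: 0000111011000001011111
step 3: 0001011101000011101111
position 1 holds 0

0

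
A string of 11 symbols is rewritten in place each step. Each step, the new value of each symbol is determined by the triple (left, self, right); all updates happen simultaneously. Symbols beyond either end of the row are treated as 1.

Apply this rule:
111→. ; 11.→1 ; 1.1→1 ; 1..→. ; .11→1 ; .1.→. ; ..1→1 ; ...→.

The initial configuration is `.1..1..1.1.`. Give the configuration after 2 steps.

1..1..1.1.1
1.1..1.1.11

1.1..1.1.11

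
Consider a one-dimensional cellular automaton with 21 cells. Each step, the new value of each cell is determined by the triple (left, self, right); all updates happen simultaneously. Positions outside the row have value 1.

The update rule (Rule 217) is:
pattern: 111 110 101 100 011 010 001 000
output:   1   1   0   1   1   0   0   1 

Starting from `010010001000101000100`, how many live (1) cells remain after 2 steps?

13

001001100110000110010
100101110111110111000
count of 1: 13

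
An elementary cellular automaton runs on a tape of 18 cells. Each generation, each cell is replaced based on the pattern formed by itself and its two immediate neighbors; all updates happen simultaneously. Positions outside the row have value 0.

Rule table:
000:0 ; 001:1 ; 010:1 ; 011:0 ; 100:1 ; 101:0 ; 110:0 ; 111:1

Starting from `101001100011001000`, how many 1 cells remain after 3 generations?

101110010100111100
100101110111011010
111100100010000011
count of 1: 8

8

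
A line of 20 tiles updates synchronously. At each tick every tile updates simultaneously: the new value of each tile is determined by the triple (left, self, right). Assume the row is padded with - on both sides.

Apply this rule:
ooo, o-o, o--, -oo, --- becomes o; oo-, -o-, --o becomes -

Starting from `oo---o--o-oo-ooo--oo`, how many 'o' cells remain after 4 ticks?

10

tick 1: o-oo--o--oo-ooo-o-o-
tick 2: -oo-o--o-o-ooo-o-o-o
tick 3: -o-o-o--o-ooo-o-o-o-
tick 4: --o-o-o--ooo-o-o-o-o
count of o: 10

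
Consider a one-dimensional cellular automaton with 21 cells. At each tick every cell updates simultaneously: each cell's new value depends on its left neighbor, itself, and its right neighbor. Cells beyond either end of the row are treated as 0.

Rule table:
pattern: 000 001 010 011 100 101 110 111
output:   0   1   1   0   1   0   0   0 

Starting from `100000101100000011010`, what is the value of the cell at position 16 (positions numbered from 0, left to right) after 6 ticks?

110001100010000100011
001010010111001110100
011011110000110000110
100000001001001001001
110000011111111111111
001000100000000000000
position 16 holds 0

0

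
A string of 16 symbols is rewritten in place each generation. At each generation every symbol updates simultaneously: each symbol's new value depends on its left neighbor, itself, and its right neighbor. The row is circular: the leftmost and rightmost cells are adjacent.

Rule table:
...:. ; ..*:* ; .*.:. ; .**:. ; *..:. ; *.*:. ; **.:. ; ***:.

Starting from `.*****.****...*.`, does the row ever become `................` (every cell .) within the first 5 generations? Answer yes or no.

no

*............*..
............*..*
...........*..*.
..........*..*..
.........*..*...
generation 5 is .........*..*..., still not uniform .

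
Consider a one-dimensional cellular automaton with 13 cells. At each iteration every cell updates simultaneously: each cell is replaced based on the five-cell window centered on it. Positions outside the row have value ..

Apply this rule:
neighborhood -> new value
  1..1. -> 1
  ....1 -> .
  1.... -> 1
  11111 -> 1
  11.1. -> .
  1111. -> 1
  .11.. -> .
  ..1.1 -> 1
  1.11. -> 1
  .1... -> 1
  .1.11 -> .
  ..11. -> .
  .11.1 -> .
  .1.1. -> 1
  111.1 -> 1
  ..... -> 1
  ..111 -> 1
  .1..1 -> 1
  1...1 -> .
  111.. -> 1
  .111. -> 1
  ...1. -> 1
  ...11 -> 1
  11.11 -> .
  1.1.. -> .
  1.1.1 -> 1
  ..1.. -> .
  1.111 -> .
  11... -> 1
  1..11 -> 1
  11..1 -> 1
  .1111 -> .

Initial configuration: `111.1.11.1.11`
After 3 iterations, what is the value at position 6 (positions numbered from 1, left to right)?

.

111.1.1..1.1.
111.11.1111.1
111.1....11..
position 6 holds .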